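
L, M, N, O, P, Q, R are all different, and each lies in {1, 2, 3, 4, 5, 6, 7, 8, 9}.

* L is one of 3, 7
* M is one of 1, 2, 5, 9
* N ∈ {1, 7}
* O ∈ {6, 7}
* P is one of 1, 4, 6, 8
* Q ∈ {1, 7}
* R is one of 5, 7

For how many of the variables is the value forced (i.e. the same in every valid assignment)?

3

The 2 variables N and Q are confined to {1, 7}, which locks those values in; drop them from L, M, O, P, R.
L's domain is down to {3}, so L = 3.
O has just one choice, so O = 6. Eliminate 6 elsewhere: P.
R must be 5 (only option left). So M can't be 5.
Determined: L=3, O=6, R=5. The other variables each still have more than one consistent value. That makes 3.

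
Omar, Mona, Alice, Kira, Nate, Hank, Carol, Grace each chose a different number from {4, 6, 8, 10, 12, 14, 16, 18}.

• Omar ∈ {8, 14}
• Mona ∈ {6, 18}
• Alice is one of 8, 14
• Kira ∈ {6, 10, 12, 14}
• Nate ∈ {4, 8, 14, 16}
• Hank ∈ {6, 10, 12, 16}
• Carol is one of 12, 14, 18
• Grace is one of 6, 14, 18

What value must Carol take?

12

The 8 variables draw from only 8 values {4, 6, 8, 10, 12, 14, 16, 18}, so each is used; only Nate can be 4, hence Nate = 4.
The 7 still-open variables draw from only 7 values {6, 8, 10, 12, 14, 16, 18}, so each is used; only Hank can be 16, hence Hank = 16.
Among the 6 still-open variables, 10 fits only Kira (and all 6 values in {6, 8, 10, 12, 14, 18} must be used), so Kira = 10.
The 5 still-open variables draw from only 5 values {6, 8, 12, 14, 18}, so each is used; only Carol can be 12, hence Carol = 12.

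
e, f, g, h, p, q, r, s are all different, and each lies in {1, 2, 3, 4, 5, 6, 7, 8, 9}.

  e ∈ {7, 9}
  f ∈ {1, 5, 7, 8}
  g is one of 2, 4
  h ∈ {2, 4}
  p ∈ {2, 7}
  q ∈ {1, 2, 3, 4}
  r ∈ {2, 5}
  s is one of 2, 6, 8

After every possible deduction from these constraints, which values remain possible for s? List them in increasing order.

6, 8

g and h between them cover only {2, 4} — a naked pair. Remove those values from p, q, r, s.
That leaves p = 7. Strike 7 from e, f.
r's domain is down to {5}, so r = 5. So f can't be 5.
That leaves e = 9.
No further eliminations apply; s can still be any of 6, 8.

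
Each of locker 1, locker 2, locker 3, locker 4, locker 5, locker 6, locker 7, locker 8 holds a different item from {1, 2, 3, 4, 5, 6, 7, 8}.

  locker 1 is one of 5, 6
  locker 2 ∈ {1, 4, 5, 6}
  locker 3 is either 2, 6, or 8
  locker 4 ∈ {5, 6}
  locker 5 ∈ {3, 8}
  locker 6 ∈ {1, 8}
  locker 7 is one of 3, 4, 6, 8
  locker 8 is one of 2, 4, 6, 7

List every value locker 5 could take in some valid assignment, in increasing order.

3, 8

The 8 variables together cover exactly {1, 2, 3, 4, 5, 6, 7, 8} — 8 values for 8 variables — and 7 appears only in locker 8's list, so locker 8 = 7.
The 7 still-open variables draw from only 7 values {1, 2, 3, 4, 5, 6, 8}, so each is used; only locker 3 can be 2, hence locker 3 = 2.
locker 1 and locker 4 between them cover only {5, 6} — a naked pair. Remove those values from locker 2, locker 7.
No further eliminations apply; locker 5 can still be any of 3, 8.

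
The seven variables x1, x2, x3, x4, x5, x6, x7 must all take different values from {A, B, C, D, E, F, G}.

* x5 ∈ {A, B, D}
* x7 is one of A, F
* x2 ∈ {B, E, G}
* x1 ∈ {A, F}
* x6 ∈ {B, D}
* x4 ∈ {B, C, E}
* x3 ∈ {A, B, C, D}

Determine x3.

C

Among the 7 variables, G fits only x2 (and all 7 values in {A, B, C, D, E, F, G} must be used), so x2 = G.
Among the 6 still-open variables, E fits only x4 (and all 6 values in {A, B, C, D, E, F} must be used), so x4 = E.
Among the 5 still-open variables, C fits only x3 (and all 5 values in {A, B, C, D, F} must be used), so x3 = C.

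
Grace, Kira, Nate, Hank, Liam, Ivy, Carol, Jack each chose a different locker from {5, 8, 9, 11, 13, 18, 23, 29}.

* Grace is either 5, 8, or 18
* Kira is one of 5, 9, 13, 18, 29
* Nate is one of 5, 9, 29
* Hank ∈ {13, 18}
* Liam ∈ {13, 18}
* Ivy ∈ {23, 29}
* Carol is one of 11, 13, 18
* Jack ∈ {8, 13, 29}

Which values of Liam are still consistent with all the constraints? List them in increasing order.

Among the 8 variables, 11 fits only Carol (and all 8 values in {5, 8, 9, 11, 13, 18, 23, 29} must be used), so Carol = 11.
The 7 still-open variables draw from only 7 values {5, 8, 9, 13, 18, 23, 29}, so each is used; only Ivy can be 23, hence Ivy = 23.
Hank and Liam between them cover only {13, 18} — a naked pair. Remove those values from Grace, Kira, Jack.
No further eliminations apply; Liam can still be any of 13, 18.

13, 18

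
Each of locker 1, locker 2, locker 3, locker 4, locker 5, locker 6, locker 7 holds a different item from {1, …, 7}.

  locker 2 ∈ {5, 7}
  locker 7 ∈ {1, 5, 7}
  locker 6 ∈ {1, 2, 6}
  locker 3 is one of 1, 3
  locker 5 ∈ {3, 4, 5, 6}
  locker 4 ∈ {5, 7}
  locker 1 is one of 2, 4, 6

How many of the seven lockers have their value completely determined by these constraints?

2

locker 2 and locker 4 between them cover only {5, 7} — a naked pair. Remove those values from locker 5, locker 7.
That leaves locker 7 = 1. So locker 3, locker 6 can't be 1.
locker 3 must be 3 (only option left). Eliminate 3 elsewhere: locker 5.
Determined: locker 3=3, locker 7=1. The other lockers each still have more than one consistent value. That makes 2.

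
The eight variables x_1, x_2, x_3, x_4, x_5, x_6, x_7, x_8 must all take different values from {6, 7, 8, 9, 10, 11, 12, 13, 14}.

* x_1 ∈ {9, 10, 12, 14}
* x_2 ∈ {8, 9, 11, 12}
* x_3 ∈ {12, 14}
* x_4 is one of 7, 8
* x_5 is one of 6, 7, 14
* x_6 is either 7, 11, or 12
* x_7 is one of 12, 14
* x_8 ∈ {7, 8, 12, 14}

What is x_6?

The 8 variables draw from only 8 values {6, 7, 8, 9, 10, 11, 12, 14}, so each is used; only x_5 can be 6, hence x_5 = 6.
The 7 still-open variables together cover exactly {7, 8, 9, 10, 11, 12, 14} — 7 values for 7 variables — and 10 appears only in x_1's list, so x_1 = 10.
Among the 6 still-open variables, 9 fits only x_2 (and all 6 values in {7, 8, 9, 11, 12, 14} must be used), so x_2 = 9.
The 5 still-open variables together cover exactly {7, 8, 11, 12, 14} — 5 values for 5 variables — and 11 appears only in x_6's list, so x_6 = 11.

11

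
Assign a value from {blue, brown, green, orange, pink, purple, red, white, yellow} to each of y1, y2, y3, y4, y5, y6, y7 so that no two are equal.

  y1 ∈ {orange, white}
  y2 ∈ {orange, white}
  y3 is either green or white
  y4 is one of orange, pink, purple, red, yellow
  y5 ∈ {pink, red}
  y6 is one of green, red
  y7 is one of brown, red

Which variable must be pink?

y5

The 2 variables y1 and y2 are confined to {orange, white}, which locks those values in; drop them from y3, y4.
y3 must be green (only option left). Remove green from y6.
y6 has just one choice, so y6 = red. Eliminate red elsewhere: y4, y5, y7.
So pink goes to y5.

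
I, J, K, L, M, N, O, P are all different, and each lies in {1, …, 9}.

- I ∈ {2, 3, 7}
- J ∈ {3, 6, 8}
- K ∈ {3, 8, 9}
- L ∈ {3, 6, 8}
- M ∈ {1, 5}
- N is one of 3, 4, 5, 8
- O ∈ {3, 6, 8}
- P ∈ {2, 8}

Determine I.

7

J, L, O between them cover only {3, 6, 8} — a naked triple. Remove those values from I, K, N, P.
K has just one choice, so K = 9.
P has just one choice, so P = 2. Remove 2 from I.
So I = 7.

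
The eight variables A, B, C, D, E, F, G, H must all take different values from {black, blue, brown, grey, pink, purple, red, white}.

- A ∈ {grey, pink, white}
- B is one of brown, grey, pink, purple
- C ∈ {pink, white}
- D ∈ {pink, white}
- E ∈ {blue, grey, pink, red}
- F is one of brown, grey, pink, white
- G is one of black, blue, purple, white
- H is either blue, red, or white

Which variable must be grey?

A

The 8 variables together cover exactly {black, blue, brown, grey, pink, purple, red, white} — 8 values for 8 variables — and black appears only in G's list, so G = black.
Among the 7 still-open variables, purple fits only B (and all 7 values in {blue, brown, grey, pink, purple, red, white} must be used), so B = purple.
The 6 still-open variables draw from only 6 values {blue, brown, grey, pink, red, white}, so each is used; only F can be brown, hence F = brown.
C and D share exactly the 2 values {pink, white}; by pigeonhole those values go to them, so strike pink, white from A, E, H.
So grey goes to A.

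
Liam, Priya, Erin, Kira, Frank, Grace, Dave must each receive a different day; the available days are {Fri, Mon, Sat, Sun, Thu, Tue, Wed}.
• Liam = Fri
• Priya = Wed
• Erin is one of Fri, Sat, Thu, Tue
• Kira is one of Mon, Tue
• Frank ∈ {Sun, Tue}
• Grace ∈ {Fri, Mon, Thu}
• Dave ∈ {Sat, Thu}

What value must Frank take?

Liam has just one choice, so Liam = Fri. So Erin, Grace can't be Fri.
Priya must be Wed (only option left).
The 5 still-open variables together cover exactly {Mon, Sat, Sun, Thu, Tue} — 5 values for 5 variables — and Sun appears only in Frank's list, so Frank = Sun.

Sun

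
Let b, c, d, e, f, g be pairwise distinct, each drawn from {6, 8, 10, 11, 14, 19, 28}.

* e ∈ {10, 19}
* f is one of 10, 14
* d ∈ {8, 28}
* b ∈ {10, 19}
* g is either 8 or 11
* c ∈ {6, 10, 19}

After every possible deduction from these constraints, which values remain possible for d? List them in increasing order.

The 2 variables b and e are confined to {10, 19}, which locks those values in; drop them from c, f.
That leaves c = 6.
f has just one choice, so f = 14.
No further eliminations apply; d can still be any of 8, 28.

8, 28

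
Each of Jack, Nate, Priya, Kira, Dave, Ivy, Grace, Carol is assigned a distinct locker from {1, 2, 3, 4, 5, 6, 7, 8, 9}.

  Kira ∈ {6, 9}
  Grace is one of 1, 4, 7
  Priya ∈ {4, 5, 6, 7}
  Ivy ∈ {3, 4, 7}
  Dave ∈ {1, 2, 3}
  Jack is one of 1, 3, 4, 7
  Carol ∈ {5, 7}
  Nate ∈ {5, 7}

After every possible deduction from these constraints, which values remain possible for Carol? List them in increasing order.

5, 7

The 8 variables draw from only 8 values {1, 2, 3, 4, 5, 6, 7, 9}, so each is used; only Dave can be 2, hence Dave = 2.
Among the 7 still-open variables, 9 fits only Kira (and all 7 values in {1, 3, 4, 5, 6, 7, 9} must be used), so Kira = 9.
The 6 still-open variables draw from only 6 values {1, 3, 4, 5, 6, 7}, so each is used; only Priya can be 6, hence Priya = 6.
Nate and Carol share exactly the 2 values {5, 7}; by pigeonhole those values go to them, so strike 5, 7 from Jack, Ivy, Grace.
No further eliminations apply; Carol can still be any of 5, 7.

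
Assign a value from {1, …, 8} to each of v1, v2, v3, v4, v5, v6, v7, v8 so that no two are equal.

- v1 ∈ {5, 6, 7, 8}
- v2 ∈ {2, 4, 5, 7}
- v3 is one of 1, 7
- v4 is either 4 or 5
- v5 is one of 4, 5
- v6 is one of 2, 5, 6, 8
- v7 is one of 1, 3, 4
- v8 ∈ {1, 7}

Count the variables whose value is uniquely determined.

2

The 8 variables together cover exactly {1, 2, 3, 4, 5, 6, 7, 8} — 8 values for 8 variables — and 3 appears only in v7's list, so v7 = 3.
The 2 variables v3 and v8 are confined to {1, 7}, which locks those values in; drop them from v1, v2.
v4 and v5 share exactly the 2 values {4, 5}; by pigeonhole those values go to them, so strike 4, 5 from v1, v2, v6.
v2's domain is down to {2}, so v2 = 2. Strike 2 from v6.
Determined: v2=2, v7=3. The other variables each still have more than one consistent value. That makes 2.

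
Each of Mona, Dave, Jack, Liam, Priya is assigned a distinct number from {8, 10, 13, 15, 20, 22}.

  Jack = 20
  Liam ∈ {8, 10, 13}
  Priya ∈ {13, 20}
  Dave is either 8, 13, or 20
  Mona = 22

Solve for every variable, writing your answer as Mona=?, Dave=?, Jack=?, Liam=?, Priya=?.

Mona=22, Dave=8, Jack=20, Liam=10, Priya=13

Mona has just one choice, so Mona = 22.
Jack has just one choice, so Jack = 20. Eliminate 20 elsewhere: Dave, Priya.
That leaves Priya = 13. Eliminate 13 elsewhere: Dave, Liam.
That leaves Dave = 8. Strike 8 from Liam.
That leaves Liam = 10.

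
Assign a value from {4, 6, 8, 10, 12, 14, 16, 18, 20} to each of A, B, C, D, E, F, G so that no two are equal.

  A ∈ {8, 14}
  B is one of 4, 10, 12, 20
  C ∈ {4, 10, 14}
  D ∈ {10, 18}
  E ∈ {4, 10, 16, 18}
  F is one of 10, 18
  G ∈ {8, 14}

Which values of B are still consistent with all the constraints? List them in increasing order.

The 2 variables A and G are confined to {8, 14}, which locks those values in; drop them from C.
The 2 variables D and F are confined to {10, 18}, which locks those values in; drop them from B, C, E.
That leaves C = 4. Eliminate 4 elsewhere: B, E.
E's domain is down to {16}, so E = 16.
No further eliminations apply; B can still be any of 12, 20.

12, 20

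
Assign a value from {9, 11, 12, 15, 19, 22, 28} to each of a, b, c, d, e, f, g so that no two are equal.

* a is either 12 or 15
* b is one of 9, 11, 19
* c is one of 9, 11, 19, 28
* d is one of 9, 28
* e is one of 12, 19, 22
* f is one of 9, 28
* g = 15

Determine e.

g has just one choice, so g = 15. Eliminate 15 elsewhere: a.
That leaves a = 12. Eliminate 12 elsewhere: e.
The 5 still-open variables together cover exactly {9, 11, 19, 22, 28} — 5 values for 5 variables — and 22 appears only in e's list, so e = 22.

22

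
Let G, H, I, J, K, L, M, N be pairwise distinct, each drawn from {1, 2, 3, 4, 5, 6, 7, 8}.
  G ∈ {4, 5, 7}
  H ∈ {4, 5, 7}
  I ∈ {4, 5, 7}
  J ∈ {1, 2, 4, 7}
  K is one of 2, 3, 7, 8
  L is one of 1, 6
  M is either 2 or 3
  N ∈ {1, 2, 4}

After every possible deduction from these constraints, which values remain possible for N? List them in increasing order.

The 8 variables together cover exactly {1, 2, 3, 4, 5, 6, 7, 8} — 8 values for 8 variables — and 6 appears only in L's list, so L = 6.
The 7 still-open variables draw from only 7 values {1, 2, 3, 4, 5, 7, 8}, so each is used; only K can be 8, hence K = 8.
Among the 6 still-open variables, 3 fits only M (and all 6 values in {1, 2, 3, 4, 5, 7} must be used), so M = 3.
G, H, I between them cover only {4, 5, 7} — a naked triple. Remove those values from J, N.
No further eliminations apply; N can still be any of 1, 2.

1, 2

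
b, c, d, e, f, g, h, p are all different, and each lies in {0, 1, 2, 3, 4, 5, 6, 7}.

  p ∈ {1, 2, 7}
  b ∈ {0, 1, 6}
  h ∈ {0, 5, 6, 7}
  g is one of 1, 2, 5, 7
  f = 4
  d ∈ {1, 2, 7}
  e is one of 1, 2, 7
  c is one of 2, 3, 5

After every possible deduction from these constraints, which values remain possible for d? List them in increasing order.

f's domain is down to {4}, so f = 4.
The 7 still-open variables draw from only 7 values {0, 1, 2, 3, 5, 6, 7}, so each is used; only c can be 3, hence c = 3.
The 3 variables d, e, p are confined to {1, 2, 7}, which locks those values in; drop them from b, g, h.
g must be 5 (only option left). So h can't be 5.
No further eliminations apply; d can still be any of 1, 2, 7.

1, 2, 7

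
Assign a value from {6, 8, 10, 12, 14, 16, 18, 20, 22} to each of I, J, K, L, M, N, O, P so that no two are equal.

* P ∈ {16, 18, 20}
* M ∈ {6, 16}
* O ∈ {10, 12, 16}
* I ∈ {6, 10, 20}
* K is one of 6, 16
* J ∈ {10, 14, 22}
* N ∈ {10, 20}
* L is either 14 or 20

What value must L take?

14

The 8 variables draw from only 8 values {6, 10, 12, 14, 16, 18, 20, 22}, so each is used; only O can be 12, hence O = 12.
The 7 still-open variables draw from only 7 values {6, 10, 14, 16, 18, 20, 22}, so each is used; only P can be 18, hence P = 18.
Among the 6 still-open variables, 22 fits only J (and all 6 values in {6, 10, 14, 16, 20, 22} must be used), so J = 22.
Among the 5 still-open variables, 14 fits only L (and all 5 values in {6, 10, 14, 16, 20} must be used), so L = 14.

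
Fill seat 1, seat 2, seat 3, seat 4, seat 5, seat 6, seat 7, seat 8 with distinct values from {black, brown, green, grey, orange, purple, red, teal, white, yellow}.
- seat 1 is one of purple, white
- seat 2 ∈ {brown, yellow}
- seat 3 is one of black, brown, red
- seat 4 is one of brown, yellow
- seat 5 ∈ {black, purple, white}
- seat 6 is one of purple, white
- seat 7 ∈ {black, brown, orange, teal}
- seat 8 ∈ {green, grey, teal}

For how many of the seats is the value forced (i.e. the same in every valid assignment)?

2

seat 1 and seat 6 share exactly the 2 values {purple, white}; by pigeonhole those values go to them, so strike purple, white from seat 5.
seat 5's domain is down to {black}, so seat 5 = black. So seat 3, seat 7 can't be black.
seat 2 and seat 4 share exactly the 2 values {brown, yellow}; by pigeonhole those values go to them, so strike brown, yellow from seat 3, seat 7.
seat 3's domain is down to {red}, so seat 3 = red.
Determined: seat 3=red, seat 5=black. The other seats each still have more than one consistent value. That makes 2.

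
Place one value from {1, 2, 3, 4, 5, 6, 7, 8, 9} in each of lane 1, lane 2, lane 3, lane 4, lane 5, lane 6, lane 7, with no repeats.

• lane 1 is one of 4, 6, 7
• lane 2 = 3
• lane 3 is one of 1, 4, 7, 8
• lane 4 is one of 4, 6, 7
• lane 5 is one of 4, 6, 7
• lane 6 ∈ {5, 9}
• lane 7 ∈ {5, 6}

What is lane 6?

lane 2's domain is down to {3}, so lane 2 = 3.
lane 1, lane 4, lane 5 between them cover only {4, 6, 7} — a naked triple. Remove those values from lane 3, lane 7.
lane 7 has just one choice, so lane 7 = 5. Remove 5 from lane 6.
So lane 6 = 9.

9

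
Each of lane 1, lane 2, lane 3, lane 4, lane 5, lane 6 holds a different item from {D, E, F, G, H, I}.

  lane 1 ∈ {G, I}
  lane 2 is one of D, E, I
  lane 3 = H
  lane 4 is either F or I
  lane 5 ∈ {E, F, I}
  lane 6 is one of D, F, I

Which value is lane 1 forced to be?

G

lane 3 has just one choice, so lane 3 = H.
Among the 5 still-open variables, G fits only lane 1 (and all 5 values in {D, E, F, G, I} must be used), so lane 1 = G.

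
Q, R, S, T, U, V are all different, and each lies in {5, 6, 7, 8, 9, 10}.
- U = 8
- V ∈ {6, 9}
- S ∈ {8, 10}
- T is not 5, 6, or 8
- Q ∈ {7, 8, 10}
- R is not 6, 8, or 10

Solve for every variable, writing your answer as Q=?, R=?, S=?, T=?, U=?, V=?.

U must be 8 (only option left). Eliminate 8 elsewhere: Q, S.
S has just one choice, so S = 10. Remove 10 from Q, T.
Q has just one choice, so Q = 7. Strike 7 from R, T.
T has just one choice, so T = 9. So R, V can't be 9.
V must be 6 (only option left).
R's domain is down to {5}, so R = 5.

Q=7, R=5, S=10, T=9, U=8, V=6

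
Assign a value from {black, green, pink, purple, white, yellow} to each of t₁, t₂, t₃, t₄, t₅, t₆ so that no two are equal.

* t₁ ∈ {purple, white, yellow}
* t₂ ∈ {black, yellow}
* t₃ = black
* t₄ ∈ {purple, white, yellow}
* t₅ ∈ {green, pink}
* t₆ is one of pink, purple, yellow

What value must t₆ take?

pink

t₃ has just one choice, so t₃ = black. Remove black from t₂.
t₂ must be yellow (only option left). So t₁, t₄, t₆ can't be yellow.
The 4 still-open variables together cover exactly {green, pink, purple, white} — 4 values for 4 variables — and green appears only in t₅'s list, so t₅ = green.
The 3 still-open variables together cover exactly {pink, purple, white} — 3 values for 3 variables — and pink appears only in t₆'s list, so t₆ = pink.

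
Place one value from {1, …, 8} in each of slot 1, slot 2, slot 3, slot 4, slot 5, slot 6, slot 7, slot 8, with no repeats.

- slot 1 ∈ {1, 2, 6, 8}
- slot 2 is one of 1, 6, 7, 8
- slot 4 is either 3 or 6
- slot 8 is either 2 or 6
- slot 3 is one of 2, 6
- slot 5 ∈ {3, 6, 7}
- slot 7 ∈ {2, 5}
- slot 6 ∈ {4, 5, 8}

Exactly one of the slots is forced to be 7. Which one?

slot 5

The 8 variables together cover exactly {1, 2, 3, 4, 5, 6, 7, 8} — 8 values for 8 variables — and 4 appears only in slot 6's list, so slot 6 = 4.
The 7 still-open variables together cover exactly {1, 2, 3, 5, 6, 7, 8} — 7 values for 7 variables — and 5 appears only in slot 7's list, so slot 7 = 5.
slot 3 and slot 8 between them cover only {2, 6} — a naked pair. Remove those values from slot 1, slot 2, slot 4, slot 5.
slot 4 must be 3 (only option left). Eliminate 3 elsewhere: slot 5.
So 7 goes to slot 5.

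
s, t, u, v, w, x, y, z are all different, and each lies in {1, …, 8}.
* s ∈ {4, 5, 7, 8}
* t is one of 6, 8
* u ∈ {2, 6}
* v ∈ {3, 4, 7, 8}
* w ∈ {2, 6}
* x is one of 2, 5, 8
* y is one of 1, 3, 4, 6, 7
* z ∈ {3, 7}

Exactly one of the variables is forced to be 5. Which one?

x

The 8 variables draw from only 8 values {1, 2, 3, 4, 5, 6, 7, 8}, so each is used; only y can be 1, hence y = 1.
u and w share exactly the 2 values {2, 6}; by pigeonhole those values go to them, so strike 2, 6 from t, x.
t's domain is down to {8}, so t = 8. Remove 8 from s, v, x.
So 5 goes to x.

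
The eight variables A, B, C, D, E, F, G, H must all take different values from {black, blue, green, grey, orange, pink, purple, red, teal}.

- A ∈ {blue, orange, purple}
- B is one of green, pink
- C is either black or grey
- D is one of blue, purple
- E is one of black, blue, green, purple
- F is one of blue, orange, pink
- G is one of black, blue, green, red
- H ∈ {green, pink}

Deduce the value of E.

black

Among the 8 variables, grey fits only C (and all 8 values in {black, blue, green, grey, orange, pink, purple, red} must be used), so C = grey.
The 7 still-open variables together cover exactly {black, blue, green, orange, pink, purple, red} — 7 values for 7 variables — and red appears only in G's list, so G = red.
The 6 still-open variables together cover exactly {black, blue, green, orange, pink, purple} — 6 values for 6 variables — and black appears only in E's list, so E = black.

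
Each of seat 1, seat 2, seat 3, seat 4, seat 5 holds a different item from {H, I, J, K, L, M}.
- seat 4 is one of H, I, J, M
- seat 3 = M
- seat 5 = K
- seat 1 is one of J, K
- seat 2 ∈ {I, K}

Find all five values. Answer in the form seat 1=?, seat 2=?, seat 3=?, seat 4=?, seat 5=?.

seat 1=J, seat 2=I, seat 3=M, seat 4=H, seat 5=K

seat 3 has just one choice, so seat 3 = M. Remove M from seat 4.
That leaves seat 5 = K. Remove K from seat 1, seat 2.
seat 1 must be J (only option left). Remove J from seat 4.
That leaves seat 2 = I. Strike I from seat 4.
seat 4's domain is down to {H}, so seat 4 = H.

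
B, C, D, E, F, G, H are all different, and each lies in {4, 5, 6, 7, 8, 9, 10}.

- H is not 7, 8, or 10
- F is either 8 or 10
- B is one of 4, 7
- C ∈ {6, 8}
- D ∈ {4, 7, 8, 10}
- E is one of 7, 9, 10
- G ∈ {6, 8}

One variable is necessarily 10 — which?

F

The 7 variables together cover exactly {4, 5, 6, 7, 8, 9, 10} — 7 values for 7 variables — and 5 appears only in H's list, so H = 5.
The 6 still-open variables draw from only 6 values {4, 6, 7, 8, 9, 10}, so each is used; only E can be 9, hence E = 9.
The 2 variables C and G are confined to {6, 8}, which locks those values in; drop them from D, F.
So 10 goes to F.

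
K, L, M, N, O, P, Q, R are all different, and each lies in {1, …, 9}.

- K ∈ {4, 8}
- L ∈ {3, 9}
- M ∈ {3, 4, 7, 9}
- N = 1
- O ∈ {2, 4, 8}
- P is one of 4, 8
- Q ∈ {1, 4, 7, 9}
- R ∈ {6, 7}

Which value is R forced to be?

N has just one choice, so N = 1. Eliminate 1 elsewhere: Q.
The 7 still-open variables together cover exactly {2, 3, 4, 6, 7, 8, 9} — 7 values for 7 variables — and 2 appears only in O's list, so O = 2.
The 6 still-open variables draw from only 6 values {3, 4, 6, 7, 8, 9}, so each is used; only R can be 6, hence R = 6.

6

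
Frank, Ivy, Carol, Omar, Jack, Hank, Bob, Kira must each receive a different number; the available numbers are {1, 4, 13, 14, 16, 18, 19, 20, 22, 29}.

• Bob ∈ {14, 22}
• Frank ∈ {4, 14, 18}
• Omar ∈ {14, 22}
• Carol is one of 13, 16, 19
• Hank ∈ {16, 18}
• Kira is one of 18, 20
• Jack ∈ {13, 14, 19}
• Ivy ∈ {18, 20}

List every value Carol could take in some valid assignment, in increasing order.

13, 19

The 8 variables draw from only 8 values {4, 13, 14, 16, 18, 19, 20, 22}, so each is used; only Frank can be 4, hence Frank = 4.
The 2 variables Ivy and Kira are confined to {18, 20}, which locks those values in; drop them from Hank.
That leaves Hank = 16. Strike 16 from Carol.
Omar and Bob share exactly the 2 values {14, 22}; by pigeonhole those values go to them, so strike 14, 22 from Jack.
No further eliminations apply; Carol can still be any of 13, 19.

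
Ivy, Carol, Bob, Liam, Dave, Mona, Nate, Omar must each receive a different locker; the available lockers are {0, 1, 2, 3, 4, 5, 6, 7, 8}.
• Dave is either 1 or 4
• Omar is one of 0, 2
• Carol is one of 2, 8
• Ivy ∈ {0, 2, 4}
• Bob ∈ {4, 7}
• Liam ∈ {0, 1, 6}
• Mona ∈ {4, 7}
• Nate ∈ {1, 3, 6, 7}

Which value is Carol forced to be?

The 8 variables draw from only 8 values {0, 1, 2, 3, 4, 6, 7, 8}, so each is used; only Nate can be 3, hence Nate = 3.
Among the 7 still-open variables, 6 fits only Liam (and all 7 values in {0, 1, 2, 4, 6, 7, 8} must be used), so Liam = 6.
Among the 6 still-open variables, 1 fits only Dave (and all 6 values in {0, 1, 2, 4, 7, 8} must be used), so Dave = 1.
The 5 still-open variables draw from only 5 values {0, 2, 4, 7, 8}, so each is used; only Carol can be 8, hence Carol = 8.

8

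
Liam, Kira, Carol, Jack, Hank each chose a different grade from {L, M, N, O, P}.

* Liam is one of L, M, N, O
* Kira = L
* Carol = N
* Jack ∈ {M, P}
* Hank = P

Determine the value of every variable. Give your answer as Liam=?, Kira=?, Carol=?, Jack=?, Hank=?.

Liam=O, Kira=L, Carol=N, Jack=M, Hank=P

Kira has just one choice, so Kira = L. Remove L from Liam.
That leaves Carol = N. Strike N from Liam.
Hank must be P (only option left). Eliminate P elsewhere: Jack.
Jack's domain is down to {M}, so Jack = M. Eliminate M elsewhere: Liam.
Liam has just one choice, so Liam = O.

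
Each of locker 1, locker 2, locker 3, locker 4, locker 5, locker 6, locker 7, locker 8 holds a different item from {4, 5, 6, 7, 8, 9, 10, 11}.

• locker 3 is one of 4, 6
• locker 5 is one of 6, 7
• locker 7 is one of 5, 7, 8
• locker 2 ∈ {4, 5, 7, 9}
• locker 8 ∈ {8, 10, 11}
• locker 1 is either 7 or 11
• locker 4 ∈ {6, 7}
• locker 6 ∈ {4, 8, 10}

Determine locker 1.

11

The 8 variables together cover exactly {4, 5, 6, 7, 8, 9, 10, 11} — 8 values for 8 variables — and 9 appears only in locker 2's list, so locker 2 = 9.
Among the 7 still-open variables, 5 fits only locker 7 (and all 7 values in {4, 5, 6, 7, 8, 10, 11} must be used), so locker 7 = 5.
The 2 variables locker 4 and locker 5 are confined to {6, 7}, which locks those values in; drop them from locker 1, locker 3.
So locker 1 = 11.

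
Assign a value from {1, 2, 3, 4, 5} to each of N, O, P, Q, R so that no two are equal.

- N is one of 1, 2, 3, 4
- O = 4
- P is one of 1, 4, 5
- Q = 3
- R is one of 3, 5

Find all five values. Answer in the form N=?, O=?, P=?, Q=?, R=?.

N=2, O=4, P=1, Q=3, R=5

O's domain is down to {4}, so O = 4. Strike 4 from N, P.
Q has just one choice, so Q = 3. Remove 3 from N, R.
That leaves R = 5. So P can't be 5.
P's domain is down to {1}, so P = 1. Eliminate 1 elsewhere: N.
N must be 2 (only option left).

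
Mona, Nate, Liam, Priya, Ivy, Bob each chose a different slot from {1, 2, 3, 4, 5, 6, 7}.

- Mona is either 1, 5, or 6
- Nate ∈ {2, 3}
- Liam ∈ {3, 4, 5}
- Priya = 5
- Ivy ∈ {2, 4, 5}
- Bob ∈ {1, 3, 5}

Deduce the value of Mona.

6

Priya's domain is down to {5}, so Priya = 5. Eliminate 5 elsewhere: Mona, Liam, Ivy, Bob.
Among the 5 still-open variables, 6 fits only Mona (and all 5 values in {1, 2, 3, 4, 6} must be used), so Mona = 6.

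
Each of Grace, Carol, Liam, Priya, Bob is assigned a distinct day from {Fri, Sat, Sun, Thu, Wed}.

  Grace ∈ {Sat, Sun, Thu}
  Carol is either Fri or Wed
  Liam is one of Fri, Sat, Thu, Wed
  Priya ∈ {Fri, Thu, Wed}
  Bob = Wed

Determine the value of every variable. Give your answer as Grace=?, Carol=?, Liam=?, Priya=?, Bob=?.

Grace=Sun, Carol=Fri, Liam=Sat, Priya=Thu, Bob=Wed

Bob must be Wed (only option left). Strike Wed from Carol, Liam, Priya.
That leaves Carol = Fri. Remove Fri from Liam, Priya.
That leaves Priya = Thu. Strike Thu from Grace, Liam.
Liam's domain is down to {Sat}, so Liam = Sat. So Grace can't be Sat.
Grace must be Sun (only option left).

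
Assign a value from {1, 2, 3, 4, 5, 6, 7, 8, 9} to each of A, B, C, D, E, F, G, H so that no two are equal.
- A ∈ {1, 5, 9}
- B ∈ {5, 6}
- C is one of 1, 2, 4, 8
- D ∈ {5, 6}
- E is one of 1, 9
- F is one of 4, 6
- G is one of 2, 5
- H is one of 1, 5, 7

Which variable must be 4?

F

Among the 8 variables, 7 fits only H (and all 8 values in {1, 2, 4, 5, 6, 7, 8, 9} must be used), so H = 7.
The 7 still-open variables draw from only 7 values {1, 2, 4, 5, 6, 8, 9}, so each is used; only C can be 8, hence C = 8.
The 6 still-open variables draw from only 6 values {1, 2, 4, 5, 6, 9}, so each is used; only G can be 2, hence G = 2.
The 5 still-open variables together cover exactly {1, 4, 5, 6, 9} — 5 values for 5 variables — and 4 appears only in F's list, so F = 4.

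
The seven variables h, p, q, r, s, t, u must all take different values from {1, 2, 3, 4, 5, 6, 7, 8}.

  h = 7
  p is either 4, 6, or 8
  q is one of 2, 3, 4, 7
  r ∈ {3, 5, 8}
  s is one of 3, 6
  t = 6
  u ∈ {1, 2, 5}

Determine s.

h's domain is down to {7}, so h = 7. Strike 7 from q.
t's domain is down to {6}, so t = 6. Strike 6 from p, s.
So s = 3.

3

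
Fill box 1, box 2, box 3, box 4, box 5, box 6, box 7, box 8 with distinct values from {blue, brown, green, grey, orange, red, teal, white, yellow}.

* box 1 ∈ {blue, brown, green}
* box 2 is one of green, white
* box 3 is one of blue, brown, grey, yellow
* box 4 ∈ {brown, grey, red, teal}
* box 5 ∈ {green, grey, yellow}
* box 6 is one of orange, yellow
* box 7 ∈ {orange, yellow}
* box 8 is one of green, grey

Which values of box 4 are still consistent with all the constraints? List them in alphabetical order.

The 2 variables box 6 and box 7 are confined to {orange, yellow}, which locks those values in; drop them from box 3, box 5.
The 2 variables box 5 and box 8 are confined to {green, grey}, which locks those values in; drop them from box 1, box 2, box 3, box 4.
box 2's domain is down to {white}, so box 2 = white.
box 1 and box 3 share exactly the 2 values {blue, brown}; by pigeonhole those values go to them, so strike blue, brown from box 4.
No further eliminations apply; box 4 can still be any of red, teal.

red, teal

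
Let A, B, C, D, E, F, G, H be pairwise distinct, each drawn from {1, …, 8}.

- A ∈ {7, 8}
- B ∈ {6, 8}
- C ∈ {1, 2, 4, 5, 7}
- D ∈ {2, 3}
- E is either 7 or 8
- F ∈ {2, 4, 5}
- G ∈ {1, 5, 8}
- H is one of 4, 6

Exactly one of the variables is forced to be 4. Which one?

Among the 8 variables, 3 fits only D (and all 8 values in {1, 2, 3, 4, 5, 6, 7, 8} must be used), so D = 3.
The 2 variables A and E are confined to {7, 8}, which locks those values in; drop them from B, C, G.
That leaves B = 6. Strike 6 from H.
So 4 goes to H.

H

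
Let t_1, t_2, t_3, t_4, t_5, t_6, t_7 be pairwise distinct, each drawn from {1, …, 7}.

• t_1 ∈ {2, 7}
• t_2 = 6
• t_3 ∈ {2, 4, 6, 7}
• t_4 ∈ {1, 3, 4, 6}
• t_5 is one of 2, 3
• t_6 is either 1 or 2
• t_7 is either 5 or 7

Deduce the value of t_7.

5

t_2's domain is down to {6}, so t_2 = 6. Strike 6 from t_3, t_4.
The 6 still-open variables draw from only 6 values {1, 2, 3, 4, 5, 7}, so each is used; only t_7 can be 5, hence t_7 = 5.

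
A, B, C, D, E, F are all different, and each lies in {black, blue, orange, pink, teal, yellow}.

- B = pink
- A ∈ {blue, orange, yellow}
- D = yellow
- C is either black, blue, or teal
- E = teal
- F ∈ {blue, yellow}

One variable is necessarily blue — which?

F

B's domain is down to {pink}, so B = pink.
D's domain is down to {yellow}, so D = yellow. So A, F can't be yellow.
So blue goes to F.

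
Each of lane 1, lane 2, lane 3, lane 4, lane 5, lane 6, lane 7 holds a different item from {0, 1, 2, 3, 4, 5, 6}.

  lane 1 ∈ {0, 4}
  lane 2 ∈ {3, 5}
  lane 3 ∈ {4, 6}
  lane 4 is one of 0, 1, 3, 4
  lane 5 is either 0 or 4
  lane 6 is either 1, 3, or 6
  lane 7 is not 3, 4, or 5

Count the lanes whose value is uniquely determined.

The 7 variables together cover exactly {0, 1, 2, 3, 4, 5, 6} — 7 values for 7 variables — and 2 appears only in lane 7's list, so lane 7 = 2.
The 6 still-open variables together cover exactly {0, 1, 3, 4, 5, 6} — 6 values for 6 variables — and 5 appears only in lane 2's list, so lane 2 = 5.
lane 1 and lane 5 share exactly the 2 values {0, 4}; by pigeonhole those values go to them, so strike 0, 4 from lane 3, lane 4.
lane 3 must be 6 (only option left). Strike 6 from lane 6.
Determined: lane 2=5, lane 3=6, lane 7=2. The other lanes each still have more than one consistent value. That makes 3.

3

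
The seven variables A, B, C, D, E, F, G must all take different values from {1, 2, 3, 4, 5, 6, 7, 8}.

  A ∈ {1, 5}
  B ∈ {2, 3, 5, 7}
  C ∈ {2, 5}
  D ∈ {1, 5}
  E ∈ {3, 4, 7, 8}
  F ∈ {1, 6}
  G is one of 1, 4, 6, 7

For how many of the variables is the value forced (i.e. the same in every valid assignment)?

A and D between them cover only {1, 5} — a naked pair. Remove those values from B, C, F, G.
C must be 2 (only option left). Eliminate 2 elsewhere: B.
F's domain is down to {6}, so F = 6. So G can't be 6.
Determined: C=2, F=6. The other variables each still have more than one consistent value. That makes 2.

2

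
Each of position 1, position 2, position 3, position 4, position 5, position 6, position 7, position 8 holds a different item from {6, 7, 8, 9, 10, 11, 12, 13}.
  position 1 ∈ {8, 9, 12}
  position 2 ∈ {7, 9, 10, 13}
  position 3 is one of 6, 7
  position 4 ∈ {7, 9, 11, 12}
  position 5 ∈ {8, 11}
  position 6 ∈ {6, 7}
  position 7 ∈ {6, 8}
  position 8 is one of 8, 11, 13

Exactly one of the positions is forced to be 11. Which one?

Among the 8 variables, 10 fits only position 2 (and all 8 values in {6, 7, 8, 9, 10, 11, 12, 13} must be used), so position 2 = 10.
The 7 still-open variables draw from only 7 values {6, 7, 8, 9, 11, 12, 13}, so each is used; only position 8 can be 13, hence position 8 = 13.
The 2 variables position 3 and position 6 are confined to {6, 7}, which locks those values in; drop them from position 4, position 7.
position 7 has just one choice, so position 7 = 8. Remove 8 from position 1, position 5.
So 11 goes to position 5.

position 5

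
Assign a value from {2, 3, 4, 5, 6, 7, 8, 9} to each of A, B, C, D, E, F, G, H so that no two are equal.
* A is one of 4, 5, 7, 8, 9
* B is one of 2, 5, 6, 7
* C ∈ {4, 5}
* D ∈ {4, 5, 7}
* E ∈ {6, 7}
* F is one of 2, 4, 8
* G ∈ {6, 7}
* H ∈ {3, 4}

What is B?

2

The 8 variables draw from only 8 values {2, 3, 4, 5, 6, 7, 8, 9}, so each is used; only H can be 3, hence H = 3.
The 7 still-open variables together cover exactly {2, 4, 5, 6, 7, 8, 9} — 7 values for 7 variables — and 9 appears only in A's list, so A = 9.
The 6 still-open variables draw from only 6 values {2, 4, 5, 6, 7, 8}, so each is used; only F can be 8, hence F = 8.
The 5 still-open variables draw from only 5 values {2, 4, 5, 6, 7}, so each is used; only B can be 2, hence B = 2.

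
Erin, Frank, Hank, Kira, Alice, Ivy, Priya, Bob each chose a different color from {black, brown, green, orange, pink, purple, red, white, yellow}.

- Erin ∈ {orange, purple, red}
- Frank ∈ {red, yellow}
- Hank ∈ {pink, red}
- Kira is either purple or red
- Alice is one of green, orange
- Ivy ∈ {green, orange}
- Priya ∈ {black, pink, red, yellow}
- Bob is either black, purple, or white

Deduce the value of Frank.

The 8 variables draw from only 8 values {black, green, orange, pink, purple, red, white, yellow}, so each is used; only Bob can be white, hence Bob = white.
Among the 7 still-open variables, black fits only Priya (and all 7 values in {black, green, orange, pink, purple, red, yellow} must be used), so Priya = black.
Among the 6 still-open variables, pink fits only Hank (and all 6 values in {green, orange, pink, purple, red, yellow} must be used), so Hank = pink.
The 5 still-open variables draw from only 5 values {green, orange, purple, red, yellow}, so each is used; only Frank can be yellow, hence Frank = yellow.

yellow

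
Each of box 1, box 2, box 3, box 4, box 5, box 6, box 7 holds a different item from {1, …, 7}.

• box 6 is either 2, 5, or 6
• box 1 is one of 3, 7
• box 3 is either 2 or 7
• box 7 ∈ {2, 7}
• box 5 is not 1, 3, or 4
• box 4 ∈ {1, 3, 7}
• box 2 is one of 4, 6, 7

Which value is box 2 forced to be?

The 7 variables draw from only 7 values {1, 2, 3, 4, 5, 6, 7}, so each is used; only box 4 can be 1, hence box 4 = 1.
Among the 6 still-open variables, 3 fits only box 1 (and all 6 values in {2, 3, 4, 5, 6, 7} must be used), so box 1 = 3.
The 5 still-open variables together cover exactly {2, 4, 5, 6, 7} — 5 values for 5 variables — and 4 appears only in box 2's list, so box 2 = 4.

4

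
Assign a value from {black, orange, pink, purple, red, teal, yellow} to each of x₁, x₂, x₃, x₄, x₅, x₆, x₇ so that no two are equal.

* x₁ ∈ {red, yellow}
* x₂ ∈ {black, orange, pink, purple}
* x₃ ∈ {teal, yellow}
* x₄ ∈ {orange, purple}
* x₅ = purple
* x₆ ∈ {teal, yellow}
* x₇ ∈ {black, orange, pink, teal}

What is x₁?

red

x₅ must be purple (only option left). Eliminate purple elsewhere: x₂, x₄.
x₄ has just one choice, so x₄ = orange. Remove orange from x₂, x₇.
The 5 still-open variables together cover exactly {black, pink, red, teal, yellow} — 5 values for 5 variables — and red appears only in x₁'s list, so x₁ = red.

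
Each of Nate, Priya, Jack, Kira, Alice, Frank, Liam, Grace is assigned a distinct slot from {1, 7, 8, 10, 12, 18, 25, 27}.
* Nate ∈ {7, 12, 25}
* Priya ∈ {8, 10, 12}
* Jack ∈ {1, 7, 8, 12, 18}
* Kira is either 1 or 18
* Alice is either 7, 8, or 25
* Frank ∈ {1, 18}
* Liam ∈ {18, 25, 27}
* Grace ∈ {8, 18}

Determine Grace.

The 8 variables draw from only 8 values {1, 7, 8, 10, 12, 18, 25, 27}, so each is used; only Priya can be 10, hence Priya = 10.
The 7 still-open variables draw from only 7 values {1, 7, 8, 12, 18, 25, 27}, so each is used; only Liam can be 27, hence Liam = 27.
Kira and Frank share exactly the 2 values {1, 18}; by pigeonhole those values go to them, so strike 1, 18 from Jack, Grace.
So Grace = 8.

8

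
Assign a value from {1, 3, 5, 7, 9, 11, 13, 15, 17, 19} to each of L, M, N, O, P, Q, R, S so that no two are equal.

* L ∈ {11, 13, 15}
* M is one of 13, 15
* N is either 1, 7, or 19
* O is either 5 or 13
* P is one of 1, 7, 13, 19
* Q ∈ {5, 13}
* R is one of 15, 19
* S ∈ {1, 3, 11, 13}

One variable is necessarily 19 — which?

R

The 8 variables together cover exactly {1, 3, 5, 7, 11, 13, 15, 19} — 8 values for 8 variables — and 3 appears only in S's list, so S = 3.
The 7 still-open variables together cover exactly {1, 5, 7, 11, 13, 15, 19} — 7 values for 7 variables — and 11 appears only in L's list, so L = 11.
O and Q between them cover only {5, 13} — a naked pair. Remove those values from M, P.
M's domain is down to {15}, so M = 15. So R can't be 15.
So 19 goes to R.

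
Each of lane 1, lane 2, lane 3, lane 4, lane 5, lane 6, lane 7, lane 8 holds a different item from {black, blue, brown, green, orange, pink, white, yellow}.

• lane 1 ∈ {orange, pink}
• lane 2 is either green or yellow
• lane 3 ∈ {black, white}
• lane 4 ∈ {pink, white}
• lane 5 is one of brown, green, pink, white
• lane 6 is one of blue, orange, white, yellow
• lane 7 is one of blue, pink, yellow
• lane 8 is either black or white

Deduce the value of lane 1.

orange

The 8 variables draw from only 8 values {black, blue, brown, green, orange, pink, white, yellow}, so each is used; only lane 5 can be brown, hence lane 5 = brown.
The 7 still-open variables together cover exactly {black, blue, green, orange, pink, white, yellow} — 7 values for 7 variables — and green appears only in lane 2's list, so lane 2 = green.
The 2 variables lane 3 and lane 8 are confined to {black, white}, which locks those values in; drop them from lane 4, lane 6.
lane 4's domain is down to {pink}, so lane 4 = pink. Strike pink from lane 1, lane 7.
So lane 1 = orange.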